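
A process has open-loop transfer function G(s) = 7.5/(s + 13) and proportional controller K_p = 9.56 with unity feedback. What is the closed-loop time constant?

Closed-loop transfer function: T(s) = K_p·G(s)/(1 + K_p·G(s)) = 71.7/(s + 13 + 71.7) = 71.7/(s + 84.7).
Time constant τ = 1/84.7 = 0.0118 s.

τ = 0.0118 s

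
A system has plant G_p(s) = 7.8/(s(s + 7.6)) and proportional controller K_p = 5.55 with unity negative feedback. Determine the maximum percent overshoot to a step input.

The closed-loop denominator s² + 7.6s + 43.29 gives ω_n = √43.29 = 6.58 and ζ = 7.6/(2ω_n) = 0.5776.
%OS = 100·exp(−πζ/√(1−ζ²)) = 100·exp(−π·0.5776/√0.6664) = 10.8%.

10.8%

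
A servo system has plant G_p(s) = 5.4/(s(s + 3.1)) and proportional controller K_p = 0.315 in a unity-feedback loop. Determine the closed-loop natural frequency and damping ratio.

With unity feedback the closed-loop characteristic equation is s² + 3.1s + 0.315·5.4 = s² + 3.1s + 1.701 = 0.
Matching s² + 2ζω_n s + ω_n²: ω_n = √1.701 = 1.304 rad/s and 2ζω_n = 3.1, so ζ = 3.1/(2·1.304) = 1.19.

ω_n = 1.3 rad/s, ζ = 1.19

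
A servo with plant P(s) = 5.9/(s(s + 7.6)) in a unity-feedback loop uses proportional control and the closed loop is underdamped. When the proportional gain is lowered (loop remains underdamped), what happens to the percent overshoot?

ζ = 7.6/(2√(5.9K_p)) rises as K_p falls; higher damping means less overshoot.

decrease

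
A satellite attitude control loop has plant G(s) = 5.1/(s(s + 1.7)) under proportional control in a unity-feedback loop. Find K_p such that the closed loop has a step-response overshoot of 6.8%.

K_p = 0.335

From %OS = 100·exp(−πζ/√(1−ζ²)) = 6.8%, ζ = −ln(0.068)/√(π²+ln²(0.068)) = 0.6502.
Characteristic equation s² + 1.7s + 5.1K_p = 0 gives ζ = 1.7/(2√(5.1K_p)).
Setting ζ = 0.6502: √(5.1K_p) = 1.7/(2·0.6502) = 1.307, so K_p = 1.709/5.1 = 0.335.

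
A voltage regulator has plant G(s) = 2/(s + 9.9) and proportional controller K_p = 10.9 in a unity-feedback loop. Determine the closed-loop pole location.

s = -31.7

Closed-loop transfer function: T(s) = K_p·G(s)/(1 + K_p·G(s)) = 21.8/(s + 9.9 + 21.8) = 21.8/(s + 31.7).
The closed-loop pole is at s = −31.7.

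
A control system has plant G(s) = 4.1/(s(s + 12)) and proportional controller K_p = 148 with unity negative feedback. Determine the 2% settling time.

T_s ≈ 0.667 s

Closed-loop characteristic equation: s² + 12s + 606.8 = 0, so ω_n = 24.63 rad/s and ζ = 12/(2·24.63) = 0.2436.
2% settling time T_s ≈ 4/(ζω_n) = 4/6 = 0.667 s.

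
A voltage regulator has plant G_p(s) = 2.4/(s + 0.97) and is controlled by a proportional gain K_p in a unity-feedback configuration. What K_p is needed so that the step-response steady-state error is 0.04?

Steady-state error for a unit step on this type-0 loop is 1/(1 + K_p·G_p(0)).
G_p(0) = 2.474. Require 1/(1 + K_p·2.474) = 0.04, so 1 + 2.474·K_p = 25.
K_p = (25 − 1)/2.474 = 9.7.

K_p = 9.7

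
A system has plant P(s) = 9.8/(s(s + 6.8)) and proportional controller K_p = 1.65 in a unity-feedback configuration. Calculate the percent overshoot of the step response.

Closed-loop characteristic equation: s² + 6.8s + 16.17 = 0, so ω_n = 4.021 rad/s and ζ = 6.8/(2·4.021) = 0.8455.
%OS = 100·exp(−πζ/√(1−ζ²)) = 100·exp(−π·0.8455/√0.2851) = 0.691%.

0.691%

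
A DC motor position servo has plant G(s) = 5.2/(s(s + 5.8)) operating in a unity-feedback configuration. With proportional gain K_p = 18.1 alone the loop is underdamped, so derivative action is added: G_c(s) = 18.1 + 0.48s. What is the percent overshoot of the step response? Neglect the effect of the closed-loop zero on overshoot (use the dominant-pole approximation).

22.6%

Forward path: (18.1 + 0.48s)·5.2/(s(s+5.8)). The closed-loop characteristic equation is s² + (5.8 + 5.2·0.48)s + 5.2·18.1 = 0.
That is s² + 8.296s + 94.12 = 0, so ω_n = 9.702 rad/s and ζ = 8.296/(2·9.702) = 0.4276.
%OS = 100·exp(−πζ/√(1−ζ²)) = 22.6%.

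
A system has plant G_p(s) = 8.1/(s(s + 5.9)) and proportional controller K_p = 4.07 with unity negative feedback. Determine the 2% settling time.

The closed-loop denominator s² + 5.9s + 32.97 gives ω_n = √32.97 = 5.742 and ζ = 5.9/(2ω_n) = 0.5138.
2% settling time T_s ≈ 4/(ζω_n) = 4/2.95 = 1.36 s.

T_s ≈ 1.36 s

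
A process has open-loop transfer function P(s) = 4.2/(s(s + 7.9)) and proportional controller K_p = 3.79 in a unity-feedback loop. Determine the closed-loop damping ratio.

With unity feedback the closed-loop characteristic equation is s² + 7.9s + 3.79·4.2 = s² + 7.9s + 15.92 = 0.
Matching s² + 2ζω_n s + ω_n²: ω_n = √15.92 = 3.99 rad/s and 2ζω_n = 7.9, so ζ = 7.9/(2·3.99) = 0.99.

ζ = 0.99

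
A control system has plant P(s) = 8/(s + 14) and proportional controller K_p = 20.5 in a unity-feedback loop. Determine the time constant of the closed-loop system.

Closed-loop transfer function: T(s) = K_p·P(s)/(1 + K_p·P(s)) = 164/(s + 14 + 164) = 164/(s + 178).
Time constant τ = 1/178 = 0.00562 s.

τ = 0.00562 s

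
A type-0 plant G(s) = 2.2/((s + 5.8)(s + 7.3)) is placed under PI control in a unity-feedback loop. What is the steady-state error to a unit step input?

0

The PI controller's integrator makes the forward path type 1, so e_ss to a step is zero.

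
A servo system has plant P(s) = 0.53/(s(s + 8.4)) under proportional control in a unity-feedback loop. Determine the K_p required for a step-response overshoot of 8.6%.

K_p = 87.9

From %OS = 100·exp(−πζ/√(1−ζ²)) = 8.6%, ζ = −ln(0.086)/√(π²+ln²(0.086)) = 0.6155.
Characteristic equation s² + 8.4s + 0.53K_p = 0 gives ζ = 8.4/(2√(0.53K_p)).
Setting ζ = 0.6155: √(0.53K_p) = 8.4/(2·0.6155) = 6.824, so K_p = 46.56/0.53 = 87.9.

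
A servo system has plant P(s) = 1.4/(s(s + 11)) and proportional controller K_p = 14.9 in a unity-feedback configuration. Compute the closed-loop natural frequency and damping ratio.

ω_n = 4.57 rad/s, ζ = 1.2

1 + K_p·P(s) = 0 gives s² + 11s + 20.86 = 0.
Matching s² + 2ζω_n s + ω_n²: ω_n = √20.86 = 4.567 rad/s and 2ζω_n = 11, so ζ = 11/(2·4.567) = 1.2.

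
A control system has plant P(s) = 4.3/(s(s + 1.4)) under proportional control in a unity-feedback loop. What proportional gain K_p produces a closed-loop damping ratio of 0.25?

K_p = 1.82

Closed-loop characteristic equation: s² + 1.4s + K_p·4.3 = 0.
So ω_n = √(4.3K_p) and 2ζω_n = 1.4, giving ζ = 1.4/(2√(4.3K_p)).
Setting ζ = 0.25: √(4.3K_p) = 1.4/(2·0.25) = 2.8, so K_p = 7.84/4.3 = 1.82.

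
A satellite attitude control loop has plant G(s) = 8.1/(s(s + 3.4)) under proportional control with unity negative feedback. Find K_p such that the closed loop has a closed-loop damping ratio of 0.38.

K_p = 2.47

Closed-loop characteristic equation: s² + 3.4s + K_p·8.1 = 0.
So ω_n = √(8.1K_p) and 2ζω_n = 3.4, giving ζ = 3.4/(2√(8.1K_p)).
Setting ζ = 0.38: √(8.1K_p) = 3.4/(2·0.38) = 4.474, so K_p = 20.01/8.1 = 2.47.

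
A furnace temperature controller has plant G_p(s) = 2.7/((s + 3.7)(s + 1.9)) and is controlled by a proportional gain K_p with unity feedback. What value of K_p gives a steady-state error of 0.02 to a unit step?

The loop is type 0, so e_ss(step) = 1/(1 + K_pos) with K_pos = K_p·G_p(0).
G_p(0) = 0.3841. Require 1/(1 + K_p·0.3841) = 0.02, so 1 + 0.3841·K_p = 50.
K_p = (50 − 1)/0.3841 = 128.

K_p = 128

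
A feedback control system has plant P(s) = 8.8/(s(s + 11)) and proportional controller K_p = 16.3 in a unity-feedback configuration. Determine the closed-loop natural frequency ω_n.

With unity feedback the closed-loop characteristic equation is s² + 11s + 16.3·8.8 = s² + 11s + 143.4 = 0.
Matching s² + 2ζω_n s + ω_n²: ω_n = √143.4 = 11.98 rad/s and 2ζω_n = 11, so ζ = 11/(2·11.98) = 0.459.

ω_n = 12 rad/s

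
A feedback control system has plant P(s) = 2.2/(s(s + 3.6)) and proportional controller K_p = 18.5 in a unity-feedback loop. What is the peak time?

T_p = 0.513 s

From 1 + K_pP(s) = 0: s² + 3.6s + 40.7 = 0 ⇒ ω_n = 6.38, ζ = 0.2821.
Damped frequency ω_d = ω_n√(1−ζ²) = 6.12 rad/s, so peak time T_p = π/ω_d = 0.513 s.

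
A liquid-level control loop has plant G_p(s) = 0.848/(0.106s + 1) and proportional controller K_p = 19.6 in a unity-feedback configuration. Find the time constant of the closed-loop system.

τ = 0.00602 s

Closed loop: T(s) = K_p·G_p/(1+K_p·G_p) = 16.62/(0.106s + 1 + 16.62), with pole at s = −(1 + 16.62)/0.106 = −166.2.
Closed-loop time constant τ = 1/166.2 = 0.00602 s.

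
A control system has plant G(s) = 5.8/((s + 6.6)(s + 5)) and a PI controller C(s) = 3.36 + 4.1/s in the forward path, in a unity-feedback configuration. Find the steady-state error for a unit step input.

0

The open loop C(s)G(s) has a pole at the origin (type 1), so the static position error constant is infinite and e_ss = 1/(1+∞) = 0.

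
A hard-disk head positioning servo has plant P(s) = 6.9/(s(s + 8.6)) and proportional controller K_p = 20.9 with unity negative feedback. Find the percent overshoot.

From 1 + K_pP(s) = 0: s² + 8.6s + 144.2 = 0 ⇒ ω_n = 12.01, ζ = 0.3581.
%OS = 100·exp(−πζ/√(1−ζ²)) = 100·exp(−π·0.3581/√0.8718) = 30%.

30%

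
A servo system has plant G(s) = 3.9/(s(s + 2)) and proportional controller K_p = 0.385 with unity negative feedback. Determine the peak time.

T_p = 4.44 s

From 1 + K_pG(s) = 0: s² + 2s + 1.502 = 0 ⇒ ω_n = 1.225, ζ = 0.8161.
Damped frequency ω_d = ω_n√(1−ζ²) = 0.7082 rad/s, so peak time T_p = π/ω_d = 4.44 s.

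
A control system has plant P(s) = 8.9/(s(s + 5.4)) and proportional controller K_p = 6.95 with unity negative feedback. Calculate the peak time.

T_p = 0.425 s

From 1 + K_pP(s) = 0: s² + 5.4s + 61.86 = 0 ⇒ ω_n = 7.865, ζ = 0.3433.
Damped frequency ω_d = ω_n√(1−ζ²) = 7.387 rad/s, so peak time T_p = π/ω_d = 0.425 s.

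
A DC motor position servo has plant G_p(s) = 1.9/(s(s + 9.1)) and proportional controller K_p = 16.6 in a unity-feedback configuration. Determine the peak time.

From 1 + K_pG_p(s) = 0: s² + 9.1s + 31.54 = 0 ⇒ ω_n = 5.616, ζ = 0.8102.
Damped frequency ω_d = ω_n√(1−ζ²) = 3.292 rad/s, so peak time T_p = π/ω_d = 0.954 s.

T_p = 0.954 s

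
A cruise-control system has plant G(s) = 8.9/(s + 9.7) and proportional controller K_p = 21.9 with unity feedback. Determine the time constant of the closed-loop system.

Closed-loop transfer function: T(s) = K_p·G(s)/(1 + K_p·G(s)) = 194.9/(s + 9.7 + 194.9) = 194.9/(s + 204.6).
Time constant τ = 1/204.6 = 0.00489 s.

τ = 0.00489 s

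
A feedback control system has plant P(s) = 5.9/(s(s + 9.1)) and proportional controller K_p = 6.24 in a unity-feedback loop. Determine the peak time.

The closed-loop denominator s² + 9.1s + 36.82 gives ω_n = √36.82 = 6.068 and ζ = 9.1/(2ω_n) = 0.7499.
Damped frequency ω_d = ω_n√(1−ζ²) = 4.014 rad/s, so peak time T_p = π/ω_d = 0.783 s.

T_p = 0.783 s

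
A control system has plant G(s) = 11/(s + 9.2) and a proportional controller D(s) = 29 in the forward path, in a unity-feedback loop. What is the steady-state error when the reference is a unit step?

0.028

The loop is type 0. Static position error constant K_pos = D(0)·G(0) = 29·1.196 = 34.67.
Steady-state error to a unit step: e_ss = 1/(1+K_pos) = 1/35.67 = 0.028.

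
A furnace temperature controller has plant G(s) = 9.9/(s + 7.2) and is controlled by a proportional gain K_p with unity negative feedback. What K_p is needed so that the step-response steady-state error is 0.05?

K_p = 13.8

The loop is type 0, so e_ss(step) = 1/(1 + K_pos) with K_pos = K_p·G(0).
G(0) = 1.375. Require 1/(1 + K_p·1.375) = 0.05, so 1 + 1.375·K_p = 20.
K_p = (20 − 1)/1.375 = 13.8.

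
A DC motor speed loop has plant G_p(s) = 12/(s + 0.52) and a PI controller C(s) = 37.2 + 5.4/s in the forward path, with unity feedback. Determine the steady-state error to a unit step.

The open loop C(s)G_p(s) has a pole at the origin (type 1), so the static position error constant is infinite and e_ss = 1/(1+∞) = 0.

0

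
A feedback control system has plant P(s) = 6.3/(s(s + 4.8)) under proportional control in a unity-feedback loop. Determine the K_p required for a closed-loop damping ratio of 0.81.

Closed-loop characteristic equation: s² + 4.8s + K_p·6.3 = 0.
So ω_n = √(6.3K_p) and 2ζω_n = 4.8, giving ζ = 4.8/(2√(6.3K_p)).
Setting ζ = 0.81: √(6.3K_p) = 4.8/(2·0.81) = 2.963, so K_p = 8.779/6.3 = 1.39.

K_p = 1.39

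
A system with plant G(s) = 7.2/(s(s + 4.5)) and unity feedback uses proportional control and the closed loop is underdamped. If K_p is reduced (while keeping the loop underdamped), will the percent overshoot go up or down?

decrease

ζ = 4.5/(2√(7.2K_p)) rises as K_p falls; higher damping means less overshoot.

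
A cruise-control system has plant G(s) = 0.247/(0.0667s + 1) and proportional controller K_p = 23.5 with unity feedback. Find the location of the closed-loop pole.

s = -102

Closed loop: T(s) = K_p·G/(1+K_p·G) = 5.804/(0.0667s + 1 + 5.804), with pole at s = −(1 + 5.804)/0.0667 = −102.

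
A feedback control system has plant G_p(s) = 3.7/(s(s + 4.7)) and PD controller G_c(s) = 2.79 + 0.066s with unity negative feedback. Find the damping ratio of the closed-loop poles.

Forward path: (2.79 + 0.066s)·3.7/(s(s+4.7)). The closed-loop characteristic equation is s² + (4.7 + 3.7·0.066)s + 3.7·2.79 = 0.
That is s² + 4.944s + 10.32 = 0, so ω_n = 3.213 rad/s and ζ = 4.944/(2·3.213) = 0.7694.

ζ = 0.769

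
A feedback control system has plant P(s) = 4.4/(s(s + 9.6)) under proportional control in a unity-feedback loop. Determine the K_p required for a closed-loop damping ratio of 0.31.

Closed-loop characteristic equation: s² + 9.6s + K_p·4.4 = 0.
So ω_n = √(4.4K_p) and 2ζω_n = 9.6, giving ζ = 9.6/(2√(4.4K_p)).
Setting ζ = 0.31: √(4.4K_p) = 9.6/(2·0.31) = 15.48, so K_p = 239.8/4.4 = 54.5.

K_p = 54.5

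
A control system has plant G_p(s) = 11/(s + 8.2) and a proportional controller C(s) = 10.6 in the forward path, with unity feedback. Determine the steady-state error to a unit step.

0.0657

The loop is type 0. Static position error constant K_pos = C(0)·G_p(0) = 10.6·1.341 = 14.22.
Steady-state error to a unit step: e_ss = 1/(1+K_pos) = 1/15.22 = 0.0657.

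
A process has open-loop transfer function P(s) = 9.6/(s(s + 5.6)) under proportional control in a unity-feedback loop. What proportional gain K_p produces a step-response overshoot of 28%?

From %OS = 100·exp(−πζ/√(1−ζ²)) = 28%, ζ = −ln(0.28)/√(π²+ln²(0.28)) = 0.3755.
Characteristic equation s² + 5.6s + 9.6K_p = 0 gives ζ = 5.6/(2√(9.6K_p)).
Setting ζ = 0.3755: √(9.6K_p) = 5.6/(2·0.3755) = 7.456, so K_p = 55.59/9.6 = 5.79.

K_p = 5.79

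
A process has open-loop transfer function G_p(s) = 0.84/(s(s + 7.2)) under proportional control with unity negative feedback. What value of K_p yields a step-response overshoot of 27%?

From %OS = 100·exp(−πζ/√(1−ζ²)) = 27%, ζ = −ln(0.27)/√(π²+ln²(0.27)) = 0.3847.
Characteristic equation s² + 7.2s + 0.84K_p = 0 gives ζ = 7.2/(2√(0.84K_p)).
Setting ζ = 0.3847: √(0.84K_p) = 7.2/(2·0.3847) = 9.358, so K_p = 87.57/0.84 = 104.

K_p = 104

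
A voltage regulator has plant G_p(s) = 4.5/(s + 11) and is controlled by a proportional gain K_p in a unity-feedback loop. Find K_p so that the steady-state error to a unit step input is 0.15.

The loop is type 0, so e_ss(step) = 1/(1 + K_pos) with K_pos = K_p·G_p(0).
G_p(0) = 0.4091. Require 1/(1 + K_p·0.4091) = 0.15, so 1 + 0.4091·K_p = 6.667.
K_p = (6.667 − 1)/0.4091 = 13.9.

K_p = 13.9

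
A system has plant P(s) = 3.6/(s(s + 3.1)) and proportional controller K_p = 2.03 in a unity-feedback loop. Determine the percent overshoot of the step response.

11.1%

The closed-loop denominator s² + 3.1s + 7.308 gives ω_n = √7.308 = 2.703 and ζ = 3.1/(2ω_n) = 0.5734.
%OS = 100·exp(−πζ/√(1−ζ²)) = 100·exp(−π·0.5734/√0.6713) = 11.1%.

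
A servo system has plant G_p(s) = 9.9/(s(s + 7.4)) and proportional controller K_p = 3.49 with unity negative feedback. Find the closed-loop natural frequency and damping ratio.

ω_n = 5.88 rad/s, ζ = 0.629

1 + K_p·G_p(s) = 0 gives s² + 7.4s + 34.55 = 0.
So ω_n² = 34.55 ⇒ ω_n = 5.878 rad/s, and ζ = 7.4/(2ω_n) = 0.629.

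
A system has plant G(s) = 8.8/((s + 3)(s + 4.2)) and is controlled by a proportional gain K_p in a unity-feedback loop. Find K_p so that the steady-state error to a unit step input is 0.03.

K_p = 46.3

The loop is type 0, so e_ss(step) = 1/(1 + K_pos) with K_pos = K_p·G(0).
G(0) = 0.6984. Require 1/(1 + K_p·0.6984) = 0.03, so 1 + 0.6984·K_p = 33.33.
K_p = (33.33 − 1)/0.6984 = 46.3.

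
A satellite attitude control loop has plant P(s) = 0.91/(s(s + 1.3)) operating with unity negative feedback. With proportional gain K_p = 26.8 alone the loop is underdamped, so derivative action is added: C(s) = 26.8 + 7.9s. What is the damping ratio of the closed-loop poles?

ζ = 0.859

Forward path: (26.8 + 7.9s)·0.91/(s(s+1.3)). The closed-loop characteristic equation is s² + (1.3 + 0.91·7.9)s + 0.91·26.8 = 0.
That is s² + 8.489s + 24.39 = 0, so ω_n = 4.938 rad/s and ζ = 8.489/(2·4.938) = 0.8595.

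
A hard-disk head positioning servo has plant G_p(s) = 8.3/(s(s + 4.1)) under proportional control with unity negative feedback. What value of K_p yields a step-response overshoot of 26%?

K_p = 3.26

From %OS = 100·exp(−πζ/√(1−ζ²)) = 26%, ζ = −ln(0.26)/√(π²+ln²(0.26)) = 0.3941.
Characteristic equation s² + 4.1s + 8.3K_p = 0 gives ζ = 4.1/(2√(8.3K_p)).
Setting ζ = 0.3941: √(8.3K_p) = 4.1/(2·0.3941) = 5.202, so K_p = 27.06/8.3 = 3.26.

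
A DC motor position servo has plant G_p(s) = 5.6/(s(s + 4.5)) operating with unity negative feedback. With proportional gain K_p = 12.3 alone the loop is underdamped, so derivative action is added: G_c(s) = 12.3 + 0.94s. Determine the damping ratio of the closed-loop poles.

ζ = 0.588

Forward path: (12.3 + 0.94s)·5.6/(s(s+4.5)). The closed-loop characteristic equation is s² + (4.5 + 5.6·0.94)s + 5.6·12.3 = 0.
That is s² + 9.764s + 68.88 = 0, so ω_n = 8.299 rad/s and ζ = 9.764/(2·8.299) = 0.5882.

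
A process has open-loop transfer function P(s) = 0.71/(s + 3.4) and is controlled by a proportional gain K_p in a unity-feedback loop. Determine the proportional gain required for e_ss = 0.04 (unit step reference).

The loop is type 0, so e_ss(step) = 1/(1 + K_pos) with K_pos = K_p·P(0).
P(0) = 0.2088. Require 1/(1 + K_p·0.2088) = 0.04, so 1 + 0.2088·K_p = 25.
K_p = (25 − 1)/0.2088 = 115.

K_p = 115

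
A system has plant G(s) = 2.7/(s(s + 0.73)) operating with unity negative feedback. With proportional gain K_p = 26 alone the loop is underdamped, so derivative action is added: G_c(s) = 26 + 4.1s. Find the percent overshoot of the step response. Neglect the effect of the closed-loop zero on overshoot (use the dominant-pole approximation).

Forward path: (26 + 4.1s)·2.7/(s(s+0.73)). The closed-loop characteristic equation is s² + (0.73 + 2.7·4.1)s + 2.7·26 = 0.
That is s² + 11.8s + 70.2 = 0, so ω_n = 8.379 rad/s and ζ = 11.8/(2·8.379) = 0.7042.
%OS = 100·exp(−πζ/√(1−ζ²)) = 4.43%.

4.43%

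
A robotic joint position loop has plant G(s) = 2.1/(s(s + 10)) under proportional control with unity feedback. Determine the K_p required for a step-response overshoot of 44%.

From %OS = 100·exp(−πζ/√(1−ζ²)) = 44%, ζ = −ln(0.44)/√(π²+ln²(0.44)) = 0.2528.
Characteristic equation s² + 10s + 2.1K_p = 0 gives ζ = 10/(2√(2.1K_p)).
Setting ζ = 0.2528: √(2.1K_p) = 10/(2·0.2528) = 19.78, so K_p = 391.1/2.1 = 186.

K_p = 186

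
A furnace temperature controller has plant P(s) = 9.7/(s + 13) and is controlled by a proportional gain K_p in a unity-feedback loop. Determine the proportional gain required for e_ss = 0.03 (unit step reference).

The loop is type 0, so e_ss(step) = 1/(1 + K_pos) with K_pos = K_p·P(0).
P(0) = 0.7462. Require 1/(1 + K_p·0.7462) = 0.03, so 1 + 0.7462·K_p = 33.33.
K_p = (33.33 − 1)/0.7462 = 43.3.

K_p = 43.3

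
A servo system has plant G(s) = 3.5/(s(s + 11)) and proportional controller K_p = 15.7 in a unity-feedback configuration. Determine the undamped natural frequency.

With unity feedback the closed-loop characteristic equation is s² + 11s + 15.7·3.5 = s² + 11s + 54.95 = 0.
So ω_n² = 54.95 ⇒ ω_n = 7.413 rad/s, and ζ = 11/(2ω_n) = 0.742.

ω_n = 7.41 rad/s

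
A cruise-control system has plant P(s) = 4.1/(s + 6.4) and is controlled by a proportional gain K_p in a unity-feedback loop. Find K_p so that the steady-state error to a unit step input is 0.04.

The loop is type 0, so e_ss(step) = 1/(1 + K_pos) with K_pos = K_p·P(0).
P(0) = 0.6406. Require 1/(1 + K_p·0.6406) = 0.04, so 1 + 0.6406·K_p = 25.
K_p = (25 − 1)/0.6406 = 37.5.

K_p = 37.5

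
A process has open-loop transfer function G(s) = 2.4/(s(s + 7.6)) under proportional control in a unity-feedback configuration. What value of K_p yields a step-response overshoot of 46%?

From %OS = 100·exp(−πζ/√(1−ζ²)) = 46%, ζ = −ln(0.46)/√(π²+ln²(0.46)) = 0.24.
Characteristic equation s² + 7.6s + 2.4K_p = 0 gives ζ = 7.6/(2√(2.4K_p)).
Setting ζ = 0.24: √(2.4K_p) = 7.6/(2·0.24) = 15.84, so K_p = 250.8/2.4 = 104.

K_p = 104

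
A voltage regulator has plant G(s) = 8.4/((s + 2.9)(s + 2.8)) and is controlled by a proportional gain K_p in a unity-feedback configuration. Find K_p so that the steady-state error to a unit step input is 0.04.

K_p = 23.2

Steady-state error for a unit step on this type-0 loop is 1/(1 + K_p·G(0)).
G(0) = 1.034. Require 1/(1 + K_p·1.034) = 0.04, so 1 + 1.034·K_p = 25.
K_p = (25 − 1)/1.034 = 23.2.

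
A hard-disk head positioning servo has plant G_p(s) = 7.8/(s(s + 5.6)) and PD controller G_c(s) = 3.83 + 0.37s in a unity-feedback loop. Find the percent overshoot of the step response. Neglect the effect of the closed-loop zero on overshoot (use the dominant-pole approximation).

Forward path: (3.83 + 0.37s)·7.8/(s(s+5.6)). The closed-loop characteristic equation is s² + (5.6 + 7.8·0.37)s + 7.8·3.83 = 0.
That is s² + 8.486s + 29.87 = 0, so ω_n = 5.466 rad/s and ζ = 8.486/(2·5.466) = 0.7763.
%OS = 100·exp(−πζ/√(1−ζ²)) = 2.09%.

2.09%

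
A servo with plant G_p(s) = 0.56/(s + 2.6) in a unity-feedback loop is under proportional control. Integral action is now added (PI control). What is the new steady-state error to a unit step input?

0

Adding integral action puts a pole at s = 0 in the forward path, raising the system type to 1; a type-1 loop has zero steady-state error to a step.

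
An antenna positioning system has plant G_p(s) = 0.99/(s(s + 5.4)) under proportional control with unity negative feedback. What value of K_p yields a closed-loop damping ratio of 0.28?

K_p = 93.9

Closed-loop characteristic equation: s² + 5.4s + K_p·0.99 = 0.
So ω_n = √(0.99K_p) and 2ζω_n = 5.4, giving ζ = 5.4/(2√(0.99K_p)).
Setting ζ = 0.28: √(0.99K_p) = 5.4/(2·0.28) = 9.643, so K_p = 92.98/0.99 = 93.9.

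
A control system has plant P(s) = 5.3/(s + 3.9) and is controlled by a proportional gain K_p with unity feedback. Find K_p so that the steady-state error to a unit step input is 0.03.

K_p = 23.8

The loop is type 0, so e_ss(step) = 1/(1 + K_pos) with K_pos = K_p·P(0).
P(0) = 1.359. Require 1/(1 + K_p·1.359) = 0.03, so 1 + 1.359·K_p = 33.33.
K_p = (33.33 − 1)/1.359 = 23.8.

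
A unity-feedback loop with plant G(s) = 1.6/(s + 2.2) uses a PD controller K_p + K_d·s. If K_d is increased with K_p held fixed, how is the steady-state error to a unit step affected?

unchanged

K_d affects only the transient (the s-coefficient); the DC loop gain, and hence e_ss, depends only on K_p.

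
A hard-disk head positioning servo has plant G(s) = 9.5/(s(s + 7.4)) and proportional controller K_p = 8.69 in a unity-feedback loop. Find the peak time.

Closed-loop characteristic equation: s² + 7.4s + 82.55 = 0, so ω_n = 9.086 rad/s and ζ = 7.4/(2·9.086) = 0.4072.
Damped frequency ω_d = ω_n√(1−ζ²) = 8.298 rad/s, so peak time T_p = π/ω_d = 0.379 s.

T_p = 0.379 s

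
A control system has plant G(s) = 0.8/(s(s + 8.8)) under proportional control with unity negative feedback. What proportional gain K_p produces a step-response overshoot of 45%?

From %OS = 100·exp(−πζ/√(1−ζ²)) = 45%, ζ = −ln(0.45)/√(π²+ln²(0.45)) = 0.2463.
Characteristic equation s² + 8.8s + 0.8K_p = 0 gives ζ = 8.8/(2√(0.8K_p)).
Setting ζ = 0.2463: √(0.8K_p) = 8.8/(2·0.2463) = 17.86, so K_p = 319/0.8 = 399.

K_p = 399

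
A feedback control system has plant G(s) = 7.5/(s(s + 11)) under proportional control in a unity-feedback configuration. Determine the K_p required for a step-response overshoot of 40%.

K_p = 51.4

From %OS = 100·exp(−πζ/√(1−ζ²)) = 40%, ζ = −ln(0.4)/√(π²+ln²(0.4)) = 0.28.
Characteristic equation s² + 11s + 7.5K_p = 0 gives ζ = 11/(2√(7.5K_p)).
Setting ζ = 0.28: √(7.5K_p) = 11/(2·0.28) = 19.64, so K_p = 385.8/7.5 = 51.4.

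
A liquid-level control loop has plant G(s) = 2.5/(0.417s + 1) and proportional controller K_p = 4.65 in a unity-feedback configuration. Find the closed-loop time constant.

Closed loop: T(s) = K_p·G/(1+K_p·G) = 11.62/(0.417s + 1 + 11.62), with pole at s = −(1 + 11.62)/0.417 = −30.28.
Closed-loop time constant τ = 1/30.28 = 0.033 s.

τ = 0.033 s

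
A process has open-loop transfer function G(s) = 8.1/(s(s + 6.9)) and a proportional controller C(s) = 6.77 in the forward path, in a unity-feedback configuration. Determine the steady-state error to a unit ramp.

The loop has one pole at the origin (type 1). Velocity error constant K_v = lim_{s→0} s·C(s)G(s) = 6.77·8.1/6.9 = 7.947.
Steady-state error to a unit ramp: e_ss = 1/K_v = 0.126.

0.126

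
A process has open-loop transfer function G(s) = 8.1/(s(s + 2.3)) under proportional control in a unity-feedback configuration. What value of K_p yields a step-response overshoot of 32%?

K_p = 1.4

From %OS = 100·exp(−πζ/√(1−ζ²)) = 32%, ζ = −ln(0.32)/√(π²+ln²(0.32)) = 0.341.
Characteristic equation s² + 2.3s + 8.1K_p = 0 gives ζ = 2.3/(2√(8.1K_p)).
Setting ζ = 0.341: √(8.1K_p) = 2.3/(2·0.341) = 3.373, so K_p = 11.38/8.1 = 1.4.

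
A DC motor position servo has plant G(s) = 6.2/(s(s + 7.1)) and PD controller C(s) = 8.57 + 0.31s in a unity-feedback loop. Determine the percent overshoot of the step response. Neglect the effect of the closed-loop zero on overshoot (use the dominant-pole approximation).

Forward path: (8.57 + 0.31s)·6.2/(s(s+7.1)). The closed-loop characteristic equation is s² + (7.1 + 6.2·0.31)s + 6.2·8.57 = 0.
That is s² + 9.022s + 53.13 = 0, so ω_n = 7.289 rad/s and ζ = 9.022/(2·7.289) = 0.6189.
%OS = 100·exp(−πζ/√(1−ζ²)) = 8.42%.

8.42%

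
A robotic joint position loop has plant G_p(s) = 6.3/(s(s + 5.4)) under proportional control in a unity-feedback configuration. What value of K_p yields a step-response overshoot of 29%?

From %OS = 100·exp(−πζ/√(1−ζ²)) = 29%, ζ = −ln(0.29)/√(π²+ln²(0.29)) = 0.3666.
Characteristic equation s² + 5.4s + 6.3K_p = 0 gives ζ = 5.4/(2√(6.3K_p)).
Setting ζ = 0.3666: √(6.3K_p) = 5.4/(2·0.3666) = 7.365, so K_p = 54.24/6.3 = 8.61.

K_p = 8.61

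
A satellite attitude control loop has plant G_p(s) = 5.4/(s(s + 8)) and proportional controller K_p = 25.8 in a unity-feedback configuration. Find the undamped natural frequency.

1 + K_p·G_p(s) = 0 gives s² + 8s + 139.3 = 0.
Matching s² + 2ζω_n s + ω_n²: ω_n = √139.3 = 11.8 rad/s and 2ζω_n = 8, so ζ = 8/(2·11.8) = 0.339.

ω_n = 11.8 rad/s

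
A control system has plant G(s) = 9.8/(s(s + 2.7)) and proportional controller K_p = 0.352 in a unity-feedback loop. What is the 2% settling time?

T_s ≈ 2.96 s

The closed-loop denominator s² + 2.7s + 3.45 gives ω_n = √3.45 = 1.857 and ζ = 2.7/(2ω_n) = 0.7269.
2% settling time T_s ≈ 4/(ζω_n) = 4/1.35 = 2.96 s.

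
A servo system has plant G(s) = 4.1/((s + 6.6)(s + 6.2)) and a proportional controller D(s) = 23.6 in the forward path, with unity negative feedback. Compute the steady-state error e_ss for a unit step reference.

0.297

The loop is type 0. Static position error constant K_pos = D(0)·G(0) = 23.6·0.1002 = 2.365.
Steady-state error to a unit step: e_ss = 1/(1+K_pos) = 1/3.365 = 0.297.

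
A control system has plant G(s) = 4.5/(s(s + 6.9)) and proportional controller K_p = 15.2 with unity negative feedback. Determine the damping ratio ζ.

ζ = 0.417

1 + K_p·G(s) = 0 gives s² + 6.9s + 68.4 = 0.
So ω_n² = 68.4 ⇒ ω_n = 8.27 rad/s, and ζ = 6.9/(2ω_n) = 0.417.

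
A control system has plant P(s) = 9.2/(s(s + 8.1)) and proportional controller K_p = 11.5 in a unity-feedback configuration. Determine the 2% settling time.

From 1 + K_pP(s) = 0: s² + 8.1s + 105.8 = 0 ⇒ ω_n = 10.29, ζ = 0.3937.
2% settling time T_s ≈ 4/(ζω_n) = 4/4.05 = 0.988 s.

T_s ≈ 0.988 s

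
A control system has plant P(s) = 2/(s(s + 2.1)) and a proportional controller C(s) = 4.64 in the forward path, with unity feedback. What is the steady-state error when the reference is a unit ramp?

The loop has one pole at the origin (type 1). Velocity error constant K_v = lim_{s→0} s·C(s)P(s) = 4.64·2/2.1 = 4.419.
Steady-state error to a unit ramp: e_ss = 1/K_v = 0.226.

0.226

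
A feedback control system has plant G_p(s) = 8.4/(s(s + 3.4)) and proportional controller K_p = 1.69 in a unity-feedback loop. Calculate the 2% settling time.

Closed-loop characteristic equation: s² + 3.4s + 14.2 = 0, so ω_n = 3.768 rad/s and ζ = 3.4/(2·3.768) = 0.4512.
2% settling time T_s ≈ 4/(ζω_n) = 4/1.7 = 2.35 s.

T_s ≈ 2.35 s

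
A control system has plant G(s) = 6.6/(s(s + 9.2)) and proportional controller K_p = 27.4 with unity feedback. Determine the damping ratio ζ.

The closed-loop denominator is s(s+9.2) + 27.4·6.6 = s² + 9.2s + 180.8.
Matching s² + 2ζω_n s + ω_n²: ω_n = √180.8 = 13.45 rad/s and 2ζω_n = 9.2, so ζ = 9.2/(2·13.45) = 0.342.

ζ = 0.342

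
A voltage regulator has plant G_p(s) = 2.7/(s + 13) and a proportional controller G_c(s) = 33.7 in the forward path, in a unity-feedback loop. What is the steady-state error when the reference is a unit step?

The loop is type 0. Static position error constant K_pos = G_c(0)·G_p(0) = 33.7·0.2077 = 6.999.
Steady-state error to a unit step: e_ss = 1/(1+K_pos) = 1/7.999 = 0.125.

0.125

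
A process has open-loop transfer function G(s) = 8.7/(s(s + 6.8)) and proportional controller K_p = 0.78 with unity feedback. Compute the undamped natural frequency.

1 + K_p·G(s) = 0 gives s² + 6.8s + 6.786 = 0.
So ω_n² = 6.786 ⇒ ω_n = 2.605 rad/s, and ζ = 6.8/(2ω_n) = 1.31.

ω_n = 2.6 rad/s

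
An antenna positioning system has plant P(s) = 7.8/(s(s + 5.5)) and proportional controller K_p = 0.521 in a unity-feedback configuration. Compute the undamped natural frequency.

ω_n = 2.02 rad/s

The closed-loop denominator is s(s+5.5) + 0.521·7.8 = s² + 5.5s + 4.064.
Matching s² + 2ζω_n s + ω_n²: ω_n = √4.064 = 2.016 rad/s and 2ζω_n = 5.5, so ζ = 5.5/(2·2.016) = 1.36.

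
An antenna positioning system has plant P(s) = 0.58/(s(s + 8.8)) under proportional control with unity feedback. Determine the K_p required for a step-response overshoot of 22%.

From %OS = 100·exp(−πζ/√(1−ζ²)) = 22%, ζ = −ln(0.22)/√(π²+ln²(0.22)) = 0.4342.
Characteristic equation s² + 8.8s + 0.58K_p = 0 gives ζ = 8.8/(2√(0.58K_p)).
Setting ζ = 0.4342: √(0.58K_p) = 8.8/(2·0.4342) = 10.13, so K_p = 102.7/0.58 = 177.

K_p = 177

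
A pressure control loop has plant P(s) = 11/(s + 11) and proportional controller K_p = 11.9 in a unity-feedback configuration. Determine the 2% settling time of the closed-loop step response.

Closed-loop transfer function: T(s) = K_p·P(s)/(1 + K_p·P(s)) = 130.9/(s + 11 + 130.9) = 130.9/(s + 141.9).
Time constant τ = 1/141.9 = 0.007047 s, so the 2% settling time is about 4τ = 0.0282 s.

T_s ≈ 0.0282 s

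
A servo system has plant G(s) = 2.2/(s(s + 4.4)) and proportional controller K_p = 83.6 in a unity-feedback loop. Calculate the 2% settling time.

T_s ≈ 1.82 s

Closed-loop characteristic equation: s² + 4.4s + 183.9 = 0, so ω_n = 13.56 rad/s and ζ = 4.4/(2·13.56) = 0.1622.
2% settling time T_s ≈ 4/(ζω_n) = 4/2.2 = 1.82 s.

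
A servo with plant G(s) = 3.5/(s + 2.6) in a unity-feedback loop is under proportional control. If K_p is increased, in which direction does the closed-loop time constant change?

decrease

Closed-loop pole is at s = −(2.6+K_p·3.5); larger K_p moves it further left, so τ = 1/(2.6+K_p·3.5) decreases.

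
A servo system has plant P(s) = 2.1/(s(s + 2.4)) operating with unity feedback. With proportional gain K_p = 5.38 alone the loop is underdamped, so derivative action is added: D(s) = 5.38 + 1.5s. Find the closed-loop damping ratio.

Forward path: (5.38 + 1.5s)·2.1/(s(s+2.4)). The closed-loop characteristic equation is s² + (2.4 + 2.1·1.5)s + 2.1·5.38 = 0.
That is s² + 5.55s + 11.3 = 0, so ω_n = 3.361 rad/s and ζ = 5.55/(2·3.361) = 0.8256.

ζ = 0.826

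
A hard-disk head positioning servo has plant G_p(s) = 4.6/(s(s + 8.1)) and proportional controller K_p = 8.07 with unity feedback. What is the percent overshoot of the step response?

Closed-loop characteristic equation: s² + 8.1s + 37.12 = 0, so ω_n = 6.093 rad/s and ζ = 8.1/(2·6.093) = 0.6647.
%OS = 100·exp(−πζ/√(1−ζ²)) = 100·exp(−π·0.6647/√0.5581) = 6.11%.

6.11%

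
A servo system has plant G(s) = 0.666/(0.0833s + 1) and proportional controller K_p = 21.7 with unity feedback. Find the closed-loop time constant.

Closed loop: T(s) = K_p·G/(1+K_p·G) = 14.45/(0.0833s + 1 + 14.45), with pole at s = −(1 + 14.45)/0.0833 = −185.5.
Closed-loop time constant τ = 1/185.5 = 0.00539 s.

τ = 0.00539 s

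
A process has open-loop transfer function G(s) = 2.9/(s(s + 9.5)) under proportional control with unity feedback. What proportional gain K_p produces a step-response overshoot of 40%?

K_p = 99.2

From %OS = 100·exp(−πζ/√(1−ζ²)) = 40%, ζ = −ln(0.4)/√(π²+ln²(0.4)) = 0.28.
Characteristic equation s² + 9.5s + 2.9K_p = 0 gives ζ = 9.5/(2√(2.9K_p)).
Setting ζ = 0.28: √(2.9K_p) = 9.5/(2·0.28) = 16.96, so K_p = 287.8/2.9 = 99.2.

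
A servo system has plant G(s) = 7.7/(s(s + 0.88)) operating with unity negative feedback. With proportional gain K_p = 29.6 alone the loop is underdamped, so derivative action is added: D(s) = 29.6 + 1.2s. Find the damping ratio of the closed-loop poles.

Forward path: (29.6 + 1.2s)·7.7/(s(s+0.88)). The closed-loop characteristic equation is s² + (0.88 + 7.7·1.2)s + 7.7·29.6 = 0.
That is s² + 10.12s + 227.9 = 0, so ω_n = 15.1 rad/s and ζ = 10.12/(2·15.1) = 0.3352.

ζ = 0.335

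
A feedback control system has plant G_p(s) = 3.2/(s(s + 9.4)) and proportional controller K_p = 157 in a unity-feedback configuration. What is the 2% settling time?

T_s ≈ 0.851 s

Closed-loop characteristic equation: s² + 9.4s + 502.4 = 0, so ω_n = 22.41 rad/s and ζ = 9.4/(2·22.41) = 0.2097.
2% settling time T_s ≈ 4/(ζω_n) = 4/4.7 = 0.851 s.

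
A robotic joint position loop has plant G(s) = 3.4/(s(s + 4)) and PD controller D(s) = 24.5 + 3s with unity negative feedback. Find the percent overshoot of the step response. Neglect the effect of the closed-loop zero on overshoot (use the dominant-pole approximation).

2.05%

Forward path: (24.5 + 3s)·3.4/(s(s+4)). The closed-loop characteristic equation is s² + (4 + 3.4·3)s + 3.4·24.5 = 0.
That is s² + 14.2s + 83.3 = 0, so ω_n = 9.127 rad/s and ζ = 14.2/(2·9.127) = 0.7779.
%OS = 100·exp(−πζ/√(1−ζ²)) = 2.05%.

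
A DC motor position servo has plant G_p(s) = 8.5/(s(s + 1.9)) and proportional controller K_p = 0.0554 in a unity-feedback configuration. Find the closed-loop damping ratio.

With unity feedback the closed-loop characteristic equation is s² + 1.9s + 0.0554·8.5 = s² + 1.9s + 0.4709 = 0.
So ω_n² = 0.4709 ⇒ ω_n = 0.6862 rad/s, and ζ = 1.9/(2ω_n) = 1.38.

ζ = 1.38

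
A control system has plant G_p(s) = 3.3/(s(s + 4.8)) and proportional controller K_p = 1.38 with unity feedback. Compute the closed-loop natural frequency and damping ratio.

ω_n = 2.13 rad/s, ζ = 1.12

With unity feedback the closed-loop characteristic equation is s² + 4.8s + 1.38·3.3 = s² + 4.8s + 4.554 = 0.
So ω_n² = 4.554 ⇒ ω_n = 2.134 rad/s, and ζ = 4.8/(2ω_n) = 1.12.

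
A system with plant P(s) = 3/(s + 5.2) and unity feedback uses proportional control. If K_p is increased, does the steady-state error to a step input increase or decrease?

decrease

The position error constant K_pos = K_p·P(0) grows with K_p, and e_ss = 1/(1+K_pos) falls.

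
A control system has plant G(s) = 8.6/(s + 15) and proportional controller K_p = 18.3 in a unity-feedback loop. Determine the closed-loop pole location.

s = -172.4

Closed-loop transfer function: T(s) = K_p·G(s)/(1 + K_p·G(s)) = 157.4/(s + 15 + 157.4) = 157.4/(s + 172.4).
The closed-loop pole is at s = −172.4.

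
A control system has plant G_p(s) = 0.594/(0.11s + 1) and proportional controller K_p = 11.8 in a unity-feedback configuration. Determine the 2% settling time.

T_s ≈ 0.0549 s

Closed loop: T(s) = K_p·G_p/(1+K_p·G_p) = 7.009/(0.11s + 1 + 7.009), with pole at s = −(1 + 7.009)/0.11 = −72.81.
τ = 1/72.81 = 0.01373 s, so 2% settling time ≈ 4τ = 0.0549 s.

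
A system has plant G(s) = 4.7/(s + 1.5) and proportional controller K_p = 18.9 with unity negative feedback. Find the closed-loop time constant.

τ = 0.0111 s

Closed-loop transfer function: T(s) = K_p·G(s)/(1 + K_p·G(s)) = 88.83/(s + 1.5 + 88.83) = 88.83/(s + 90.33).
Time constant τ = 1/90.33 = 0.0111 s.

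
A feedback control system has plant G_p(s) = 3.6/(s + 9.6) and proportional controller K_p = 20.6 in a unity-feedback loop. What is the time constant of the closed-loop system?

Closed-loop transfer function: T(s) = K_p·G_p(s)/(1 + K_p·G_p(s)) = 74.16/(s + 9.6 + 74.16) = 74.16/(s + 83.76).
Time constant τ = 1/83.76 = 0.0119 s.

τ = 0.0119 s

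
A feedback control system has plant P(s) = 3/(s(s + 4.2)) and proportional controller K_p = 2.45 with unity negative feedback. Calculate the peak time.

Closed-loop characteristic equation: s² + 4.2s + 7.35 = 0, so ω_n = 2.711 rad/s and ζ = 4.2/(2·2.711) = 0.7746.
Damped frequency ω_d = ω_n√(1−ζ²) = 1.715 rad/s, so peak time T_p = π/ω_d = 1.83 s.

T_p = 1.83 s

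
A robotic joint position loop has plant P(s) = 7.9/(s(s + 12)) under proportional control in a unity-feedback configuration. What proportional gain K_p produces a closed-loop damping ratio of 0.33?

Closed-loop characteristic equation: s² + 12s + K_p·7.9 = 0.
So ω_n = √(7.9K_p) and 2ζω_n = 12, giving ζ = 12/(2√(7.9K_p)).
Setting ζ = 0.33: √(7.9K_p) = 12/(2·0.33) = 18.18, so K_p = 330.6/7.9 = 41.8.

K_p = 41.8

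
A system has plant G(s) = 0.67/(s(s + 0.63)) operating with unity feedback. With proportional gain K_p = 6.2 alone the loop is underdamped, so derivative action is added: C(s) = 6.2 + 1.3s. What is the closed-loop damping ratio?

Forward path: (6.2 + 1.3s)·0.67/(s(s+0.63)). The closed-loop characteristic equation is s² + (0.63 + 0.67·1.3)s + 0.67·6.2 = 0.
That is s² + 1.501s + 4.154 = 0, so ω_n = 2.038 rad/s and ζ = 1.501/(2·2.038) = 0.3682.

ζ = 0.368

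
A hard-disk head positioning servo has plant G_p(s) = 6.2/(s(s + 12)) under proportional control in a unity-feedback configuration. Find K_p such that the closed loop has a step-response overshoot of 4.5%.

From %OS = 100·exp(−πζ/√(1−ζ²)) = 4.5%, ζ = −ln(0.045)/√(π²+ln²(0.045)) = 0.7025.
Characteristic equation s² + 12s + 6.2K_p = 0 gives ζ = 12/(2√(6.2K_p)).
Setting ζ = 0.7025: √(6.2K_p) = 12/(2·0.7025) = 8.541, so K_p = 72.95/6.2 = 11.8.

K_p = 11.8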